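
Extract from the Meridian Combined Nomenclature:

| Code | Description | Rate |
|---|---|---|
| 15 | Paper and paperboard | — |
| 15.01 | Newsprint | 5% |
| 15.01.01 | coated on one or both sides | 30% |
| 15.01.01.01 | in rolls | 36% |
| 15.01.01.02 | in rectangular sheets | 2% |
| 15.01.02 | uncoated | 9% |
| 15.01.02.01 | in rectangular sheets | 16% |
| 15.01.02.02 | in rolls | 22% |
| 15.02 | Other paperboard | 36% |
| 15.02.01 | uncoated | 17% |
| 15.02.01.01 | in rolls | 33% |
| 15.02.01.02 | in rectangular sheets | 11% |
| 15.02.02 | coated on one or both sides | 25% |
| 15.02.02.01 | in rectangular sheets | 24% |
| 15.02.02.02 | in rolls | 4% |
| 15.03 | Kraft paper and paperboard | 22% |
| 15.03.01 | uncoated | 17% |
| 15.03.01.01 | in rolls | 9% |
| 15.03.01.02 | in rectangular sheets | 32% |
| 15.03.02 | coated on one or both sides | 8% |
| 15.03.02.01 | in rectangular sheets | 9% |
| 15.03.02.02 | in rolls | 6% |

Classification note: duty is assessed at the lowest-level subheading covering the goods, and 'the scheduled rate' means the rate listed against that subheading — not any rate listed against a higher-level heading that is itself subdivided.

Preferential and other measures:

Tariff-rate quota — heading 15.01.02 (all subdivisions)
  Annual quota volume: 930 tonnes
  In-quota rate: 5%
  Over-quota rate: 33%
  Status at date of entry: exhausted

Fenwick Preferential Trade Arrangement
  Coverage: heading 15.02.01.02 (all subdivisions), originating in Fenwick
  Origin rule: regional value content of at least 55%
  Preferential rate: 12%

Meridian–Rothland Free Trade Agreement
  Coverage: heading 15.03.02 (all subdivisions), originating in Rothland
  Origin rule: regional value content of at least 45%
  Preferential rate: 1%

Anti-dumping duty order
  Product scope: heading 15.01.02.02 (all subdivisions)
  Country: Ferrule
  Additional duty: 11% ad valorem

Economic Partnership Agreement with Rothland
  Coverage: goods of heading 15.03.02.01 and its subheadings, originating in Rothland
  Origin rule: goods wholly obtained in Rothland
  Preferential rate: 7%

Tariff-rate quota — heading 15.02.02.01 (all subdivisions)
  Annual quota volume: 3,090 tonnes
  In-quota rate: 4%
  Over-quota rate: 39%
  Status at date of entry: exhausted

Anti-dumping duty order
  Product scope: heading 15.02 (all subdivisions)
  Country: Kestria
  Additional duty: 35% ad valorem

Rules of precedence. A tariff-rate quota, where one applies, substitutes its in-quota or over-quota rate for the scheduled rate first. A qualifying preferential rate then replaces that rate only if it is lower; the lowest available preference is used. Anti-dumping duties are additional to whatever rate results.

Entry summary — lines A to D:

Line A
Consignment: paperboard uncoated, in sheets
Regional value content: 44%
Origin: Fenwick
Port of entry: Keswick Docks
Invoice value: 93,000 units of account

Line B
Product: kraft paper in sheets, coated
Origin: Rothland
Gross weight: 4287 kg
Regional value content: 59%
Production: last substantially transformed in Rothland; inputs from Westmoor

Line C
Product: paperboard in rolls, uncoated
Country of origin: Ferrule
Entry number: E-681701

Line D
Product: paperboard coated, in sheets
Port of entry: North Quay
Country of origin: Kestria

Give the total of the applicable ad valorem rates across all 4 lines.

119%

Line A: paperboard → 15.02; uncoated → 15.02.01; in sheets → 15.02.01.02. Scheduled 11%. Fenwick agreement on 15.02.01.02: RVC < 55%. → 11%.
Line B: kraft paper → 15.03; coated → 15.03.02; in sheets → 15.03.02.01. Scheduled 9%. Rothland agreement on 15.03.02: RVC ≥ 45% → 1% available; Rothland agreement on 15.03.02.01: not wholly obtained; preferential 1%. → 1%.
Line C: paperboard → 15.02; uncoated → 15.02.01; in rolls → 15.02.01.01. Scheduled 33%. No special measure applies. → 33%.
Line D: paperboard → 15.02; coated → 15.02.02; in sheets → 15.02.02.01. Scheduled 24%. quota on 15.02.02.01 exhausted → over-quota 39%; anti-dumping (Kestria, 15.02): +35%; total 39% + 35% = 74%. → 74%.
Sum: 11% + 1% + 33% + 74% = 119%.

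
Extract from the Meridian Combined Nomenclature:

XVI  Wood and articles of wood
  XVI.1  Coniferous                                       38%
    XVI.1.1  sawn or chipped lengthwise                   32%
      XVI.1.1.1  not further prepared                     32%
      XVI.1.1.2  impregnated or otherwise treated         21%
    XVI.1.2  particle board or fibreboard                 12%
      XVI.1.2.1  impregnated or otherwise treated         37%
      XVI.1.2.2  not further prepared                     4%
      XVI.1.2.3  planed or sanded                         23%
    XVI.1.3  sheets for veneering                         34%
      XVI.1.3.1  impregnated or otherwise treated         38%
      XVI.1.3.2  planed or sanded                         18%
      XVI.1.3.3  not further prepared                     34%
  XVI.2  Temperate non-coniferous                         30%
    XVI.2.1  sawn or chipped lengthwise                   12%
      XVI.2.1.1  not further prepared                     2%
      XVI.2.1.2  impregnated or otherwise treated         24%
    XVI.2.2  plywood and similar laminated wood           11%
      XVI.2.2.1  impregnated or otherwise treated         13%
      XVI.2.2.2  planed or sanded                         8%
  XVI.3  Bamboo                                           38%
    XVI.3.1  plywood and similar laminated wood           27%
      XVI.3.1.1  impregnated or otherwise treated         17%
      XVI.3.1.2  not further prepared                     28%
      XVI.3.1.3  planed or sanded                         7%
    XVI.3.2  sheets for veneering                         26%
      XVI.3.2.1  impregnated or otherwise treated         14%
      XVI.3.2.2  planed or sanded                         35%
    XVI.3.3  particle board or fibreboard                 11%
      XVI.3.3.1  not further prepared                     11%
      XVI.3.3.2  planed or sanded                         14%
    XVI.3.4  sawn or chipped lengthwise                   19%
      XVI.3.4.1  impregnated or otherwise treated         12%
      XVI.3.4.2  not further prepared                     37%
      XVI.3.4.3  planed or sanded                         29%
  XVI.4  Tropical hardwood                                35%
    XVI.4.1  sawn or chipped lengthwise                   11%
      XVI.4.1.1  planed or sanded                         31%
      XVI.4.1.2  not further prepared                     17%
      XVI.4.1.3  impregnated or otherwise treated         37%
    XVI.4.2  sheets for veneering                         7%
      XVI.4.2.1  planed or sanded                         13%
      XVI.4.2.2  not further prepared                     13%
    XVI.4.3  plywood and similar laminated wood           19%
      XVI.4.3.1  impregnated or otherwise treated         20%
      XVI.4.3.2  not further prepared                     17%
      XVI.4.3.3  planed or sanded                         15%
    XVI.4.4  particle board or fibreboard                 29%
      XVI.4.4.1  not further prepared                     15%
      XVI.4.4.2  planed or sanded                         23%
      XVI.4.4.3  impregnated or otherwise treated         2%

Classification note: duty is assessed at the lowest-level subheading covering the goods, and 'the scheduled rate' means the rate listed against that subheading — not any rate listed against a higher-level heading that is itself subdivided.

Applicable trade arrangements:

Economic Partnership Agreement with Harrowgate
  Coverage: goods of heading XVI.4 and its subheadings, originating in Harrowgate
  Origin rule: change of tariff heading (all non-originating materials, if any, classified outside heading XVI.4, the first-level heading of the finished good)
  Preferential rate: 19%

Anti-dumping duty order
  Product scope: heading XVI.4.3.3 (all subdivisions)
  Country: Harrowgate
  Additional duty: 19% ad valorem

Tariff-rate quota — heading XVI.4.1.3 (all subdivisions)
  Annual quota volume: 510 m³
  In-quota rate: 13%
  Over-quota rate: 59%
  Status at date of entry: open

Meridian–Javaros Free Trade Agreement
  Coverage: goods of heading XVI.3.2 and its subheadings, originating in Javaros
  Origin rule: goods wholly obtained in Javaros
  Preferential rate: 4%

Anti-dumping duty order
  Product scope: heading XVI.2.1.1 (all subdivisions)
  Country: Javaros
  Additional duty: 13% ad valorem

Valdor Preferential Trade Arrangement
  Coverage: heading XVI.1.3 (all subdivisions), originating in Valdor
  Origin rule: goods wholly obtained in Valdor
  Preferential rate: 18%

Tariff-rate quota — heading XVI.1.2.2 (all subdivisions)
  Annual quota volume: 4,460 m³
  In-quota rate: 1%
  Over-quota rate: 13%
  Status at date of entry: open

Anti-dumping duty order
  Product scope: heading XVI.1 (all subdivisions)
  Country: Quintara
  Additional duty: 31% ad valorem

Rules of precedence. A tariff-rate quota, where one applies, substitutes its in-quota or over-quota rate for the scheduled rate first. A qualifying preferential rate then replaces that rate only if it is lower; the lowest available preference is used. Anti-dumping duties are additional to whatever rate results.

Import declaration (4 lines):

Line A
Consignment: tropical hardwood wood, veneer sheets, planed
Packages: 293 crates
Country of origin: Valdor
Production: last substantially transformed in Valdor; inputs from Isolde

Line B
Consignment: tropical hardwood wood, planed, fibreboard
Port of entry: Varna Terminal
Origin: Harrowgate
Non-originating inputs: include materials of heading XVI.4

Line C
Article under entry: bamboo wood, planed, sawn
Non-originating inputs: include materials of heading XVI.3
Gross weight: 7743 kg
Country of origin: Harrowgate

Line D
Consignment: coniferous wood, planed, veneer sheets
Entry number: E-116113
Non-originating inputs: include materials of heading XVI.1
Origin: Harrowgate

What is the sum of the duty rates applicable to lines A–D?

83%

Line A: tropical hardwood → XVI.4; veneer sheets → XVI.4.2; planed → XVI.4.2.1. Scheduled 13%. Valdor agreement on XVI.1.3: XVI.4.2.1 not covered. → 13%.
Line B: tropical hardwood → XVI.4; fibreboard → XVI.4.4; planed → XVI.4.4.2. Scheduled 23%. Harrowgate agreement on XVI.4: CTH not met. → 23%.
Line C: bamboo → XVI.3; sawn → XVI.3.4; planed → XVI.3.4.3. Scheduled 29%. Harrowgate agreement on XVI.4: XVI.3.4.3 not covered. → 29%.
Line D: coniferous → XVI.1; veneer sheets → XVI.1.3; planed → XVI.1.3.2. Scheduled 18%. Harrowgate agreement on XVI.4: XVI.1.3.2 not covered. → 18%.
Sum: 13% + 23% + 29% + 18% = 83%.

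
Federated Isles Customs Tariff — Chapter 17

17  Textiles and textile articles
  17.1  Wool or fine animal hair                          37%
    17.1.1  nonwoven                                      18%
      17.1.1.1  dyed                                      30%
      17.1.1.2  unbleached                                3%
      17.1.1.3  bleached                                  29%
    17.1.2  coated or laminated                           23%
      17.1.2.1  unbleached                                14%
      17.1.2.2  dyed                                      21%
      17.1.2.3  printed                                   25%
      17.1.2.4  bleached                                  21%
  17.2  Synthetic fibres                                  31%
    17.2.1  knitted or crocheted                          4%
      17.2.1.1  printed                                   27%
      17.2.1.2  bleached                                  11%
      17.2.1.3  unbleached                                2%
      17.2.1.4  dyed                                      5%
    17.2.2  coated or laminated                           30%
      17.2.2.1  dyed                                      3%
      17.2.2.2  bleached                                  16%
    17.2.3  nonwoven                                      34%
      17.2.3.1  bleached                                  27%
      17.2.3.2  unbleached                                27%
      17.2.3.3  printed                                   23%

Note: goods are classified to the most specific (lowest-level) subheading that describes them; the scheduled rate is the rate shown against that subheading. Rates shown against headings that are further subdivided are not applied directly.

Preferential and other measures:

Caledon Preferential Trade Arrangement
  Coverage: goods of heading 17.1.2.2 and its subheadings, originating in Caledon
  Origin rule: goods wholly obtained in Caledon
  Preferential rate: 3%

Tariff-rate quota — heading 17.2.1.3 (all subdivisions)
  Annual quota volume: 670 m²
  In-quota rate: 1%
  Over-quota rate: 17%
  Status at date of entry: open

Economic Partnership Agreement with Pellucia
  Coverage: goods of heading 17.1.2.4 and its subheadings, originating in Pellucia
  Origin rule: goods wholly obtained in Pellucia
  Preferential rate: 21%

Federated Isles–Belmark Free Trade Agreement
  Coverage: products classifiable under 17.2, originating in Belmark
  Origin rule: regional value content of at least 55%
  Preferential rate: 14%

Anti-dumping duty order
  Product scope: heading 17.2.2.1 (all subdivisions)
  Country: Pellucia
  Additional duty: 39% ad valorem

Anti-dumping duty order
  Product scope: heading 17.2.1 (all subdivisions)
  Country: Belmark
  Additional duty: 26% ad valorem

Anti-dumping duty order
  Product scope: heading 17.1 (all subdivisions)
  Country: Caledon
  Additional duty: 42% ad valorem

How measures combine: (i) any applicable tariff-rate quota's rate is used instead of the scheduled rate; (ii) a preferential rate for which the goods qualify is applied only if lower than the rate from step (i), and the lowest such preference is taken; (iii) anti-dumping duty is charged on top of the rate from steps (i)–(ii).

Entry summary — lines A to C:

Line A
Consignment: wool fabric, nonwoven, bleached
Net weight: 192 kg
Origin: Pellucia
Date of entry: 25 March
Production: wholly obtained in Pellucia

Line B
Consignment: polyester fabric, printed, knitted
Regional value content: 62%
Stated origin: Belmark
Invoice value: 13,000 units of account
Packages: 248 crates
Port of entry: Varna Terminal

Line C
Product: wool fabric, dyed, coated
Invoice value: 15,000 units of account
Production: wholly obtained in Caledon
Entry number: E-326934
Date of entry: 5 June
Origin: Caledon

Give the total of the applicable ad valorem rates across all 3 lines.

114%

Line A: wool → 17.1; nonwoven → 17.1.1; bleached → 17.1.1.3. Scheduled 29%. Pellucia agreement on 17.1.2.4: 17.1.1.3 not covered. → 29%.
Line B: polyester → 17.2; knitted → 17.2.1; printed → 17.2.1.1. Scheduled 27%. Belmark agreement on 17.2: RVC ≥ 55% → 14% available; preferential 14%; anti-dumping (Belmark, 17.2.1): +26%; total 14% + 26% = 40%. → 40%.
Line C: wool → 17.1; coated → 17.1.2; dyed → 17.1.2.2. Scheduled 21%. Caledon agreement on 17.1.2.2: wholly obtained → 3% available; preferential 3%; anti-dumping (Caledon, 17.1): +42%; total 3% + 42% = 45%. → 45%.
Sum: 29% + 40% + 45% = 114%.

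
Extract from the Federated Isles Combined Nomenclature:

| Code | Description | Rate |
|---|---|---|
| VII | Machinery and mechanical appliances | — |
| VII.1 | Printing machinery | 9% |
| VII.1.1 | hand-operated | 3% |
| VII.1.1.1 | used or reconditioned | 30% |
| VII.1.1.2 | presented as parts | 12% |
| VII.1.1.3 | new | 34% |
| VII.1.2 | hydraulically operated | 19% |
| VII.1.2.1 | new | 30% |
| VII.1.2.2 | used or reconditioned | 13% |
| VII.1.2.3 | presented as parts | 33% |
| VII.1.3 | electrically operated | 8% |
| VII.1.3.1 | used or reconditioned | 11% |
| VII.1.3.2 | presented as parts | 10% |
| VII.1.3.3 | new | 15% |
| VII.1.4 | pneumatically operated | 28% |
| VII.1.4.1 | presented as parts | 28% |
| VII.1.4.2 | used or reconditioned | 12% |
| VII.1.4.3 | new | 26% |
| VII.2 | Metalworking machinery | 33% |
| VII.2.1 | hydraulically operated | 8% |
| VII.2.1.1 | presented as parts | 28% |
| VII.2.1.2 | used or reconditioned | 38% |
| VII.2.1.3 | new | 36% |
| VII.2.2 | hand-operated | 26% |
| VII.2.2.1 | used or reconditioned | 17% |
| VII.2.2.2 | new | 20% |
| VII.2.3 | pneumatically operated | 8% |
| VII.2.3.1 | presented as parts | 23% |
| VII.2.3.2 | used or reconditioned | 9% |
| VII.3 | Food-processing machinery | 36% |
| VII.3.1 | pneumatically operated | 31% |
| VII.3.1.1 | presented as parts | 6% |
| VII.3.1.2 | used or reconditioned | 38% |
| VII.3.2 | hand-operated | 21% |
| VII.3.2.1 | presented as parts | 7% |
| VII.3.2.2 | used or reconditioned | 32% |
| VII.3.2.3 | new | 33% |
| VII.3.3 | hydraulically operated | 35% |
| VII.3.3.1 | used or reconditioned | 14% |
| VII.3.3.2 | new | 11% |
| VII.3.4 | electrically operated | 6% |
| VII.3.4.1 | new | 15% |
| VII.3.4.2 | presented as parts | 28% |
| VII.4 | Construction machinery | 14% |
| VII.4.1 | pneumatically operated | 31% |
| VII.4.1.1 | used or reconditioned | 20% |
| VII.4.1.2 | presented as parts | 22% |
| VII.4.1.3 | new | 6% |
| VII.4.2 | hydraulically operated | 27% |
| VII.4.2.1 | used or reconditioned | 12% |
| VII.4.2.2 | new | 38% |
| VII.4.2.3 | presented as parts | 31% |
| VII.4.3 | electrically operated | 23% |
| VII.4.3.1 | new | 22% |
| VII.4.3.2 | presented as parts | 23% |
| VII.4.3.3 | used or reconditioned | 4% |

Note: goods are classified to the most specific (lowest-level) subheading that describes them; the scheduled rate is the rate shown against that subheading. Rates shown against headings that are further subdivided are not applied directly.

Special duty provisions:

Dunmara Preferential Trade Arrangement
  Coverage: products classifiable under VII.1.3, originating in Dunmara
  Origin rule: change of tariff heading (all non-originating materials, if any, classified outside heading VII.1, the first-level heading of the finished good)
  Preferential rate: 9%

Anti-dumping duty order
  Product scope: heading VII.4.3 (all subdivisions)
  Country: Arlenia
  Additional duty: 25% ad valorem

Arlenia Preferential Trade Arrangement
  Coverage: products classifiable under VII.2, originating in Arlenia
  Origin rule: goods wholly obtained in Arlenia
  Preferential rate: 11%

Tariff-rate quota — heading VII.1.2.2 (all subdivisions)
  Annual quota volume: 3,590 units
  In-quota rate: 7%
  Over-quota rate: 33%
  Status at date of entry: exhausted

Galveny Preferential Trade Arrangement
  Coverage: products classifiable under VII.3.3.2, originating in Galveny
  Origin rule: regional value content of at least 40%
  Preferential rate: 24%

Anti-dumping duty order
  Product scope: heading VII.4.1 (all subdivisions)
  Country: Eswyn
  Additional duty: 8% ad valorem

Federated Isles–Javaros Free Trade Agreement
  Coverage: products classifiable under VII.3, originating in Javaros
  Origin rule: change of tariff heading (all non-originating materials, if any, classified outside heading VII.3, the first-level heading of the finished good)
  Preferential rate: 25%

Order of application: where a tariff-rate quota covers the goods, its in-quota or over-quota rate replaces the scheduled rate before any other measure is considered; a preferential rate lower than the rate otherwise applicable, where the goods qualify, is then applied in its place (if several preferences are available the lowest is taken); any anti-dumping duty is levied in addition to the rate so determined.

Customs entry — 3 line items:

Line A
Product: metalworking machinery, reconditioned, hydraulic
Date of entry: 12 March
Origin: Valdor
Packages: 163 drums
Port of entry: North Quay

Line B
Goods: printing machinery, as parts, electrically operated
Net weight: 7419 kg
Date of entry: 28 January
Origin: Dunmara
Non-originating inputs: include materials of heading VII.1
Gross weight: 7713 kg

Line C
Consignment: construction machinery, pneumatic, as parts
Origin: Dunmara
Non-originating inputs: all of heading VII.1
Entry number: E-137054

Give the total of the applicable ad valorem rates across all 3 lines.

Line A: metalworking → VII.2; hydraulic → VII.2.1; reconditioned → VII.2.1.2. Scheduled 38%. No special measure applies. → 38%.
Line B: printing → VII.1; electrically operated → VII.1.3; as parts → VII.1.3.2. Scheduled 10%. Dunmara agreement on VII.1.3: CTH not met. → 10%.
Line C: construction → VII.4; pneumatic → VII.4.1; as parts → VII.4.1.2. Scheduled 22%. Dunmara agreement on VII.1.3: VII.4.1.2 not covered. → 22%.
Sum: 38% + 10% + 22% = 70%.

70%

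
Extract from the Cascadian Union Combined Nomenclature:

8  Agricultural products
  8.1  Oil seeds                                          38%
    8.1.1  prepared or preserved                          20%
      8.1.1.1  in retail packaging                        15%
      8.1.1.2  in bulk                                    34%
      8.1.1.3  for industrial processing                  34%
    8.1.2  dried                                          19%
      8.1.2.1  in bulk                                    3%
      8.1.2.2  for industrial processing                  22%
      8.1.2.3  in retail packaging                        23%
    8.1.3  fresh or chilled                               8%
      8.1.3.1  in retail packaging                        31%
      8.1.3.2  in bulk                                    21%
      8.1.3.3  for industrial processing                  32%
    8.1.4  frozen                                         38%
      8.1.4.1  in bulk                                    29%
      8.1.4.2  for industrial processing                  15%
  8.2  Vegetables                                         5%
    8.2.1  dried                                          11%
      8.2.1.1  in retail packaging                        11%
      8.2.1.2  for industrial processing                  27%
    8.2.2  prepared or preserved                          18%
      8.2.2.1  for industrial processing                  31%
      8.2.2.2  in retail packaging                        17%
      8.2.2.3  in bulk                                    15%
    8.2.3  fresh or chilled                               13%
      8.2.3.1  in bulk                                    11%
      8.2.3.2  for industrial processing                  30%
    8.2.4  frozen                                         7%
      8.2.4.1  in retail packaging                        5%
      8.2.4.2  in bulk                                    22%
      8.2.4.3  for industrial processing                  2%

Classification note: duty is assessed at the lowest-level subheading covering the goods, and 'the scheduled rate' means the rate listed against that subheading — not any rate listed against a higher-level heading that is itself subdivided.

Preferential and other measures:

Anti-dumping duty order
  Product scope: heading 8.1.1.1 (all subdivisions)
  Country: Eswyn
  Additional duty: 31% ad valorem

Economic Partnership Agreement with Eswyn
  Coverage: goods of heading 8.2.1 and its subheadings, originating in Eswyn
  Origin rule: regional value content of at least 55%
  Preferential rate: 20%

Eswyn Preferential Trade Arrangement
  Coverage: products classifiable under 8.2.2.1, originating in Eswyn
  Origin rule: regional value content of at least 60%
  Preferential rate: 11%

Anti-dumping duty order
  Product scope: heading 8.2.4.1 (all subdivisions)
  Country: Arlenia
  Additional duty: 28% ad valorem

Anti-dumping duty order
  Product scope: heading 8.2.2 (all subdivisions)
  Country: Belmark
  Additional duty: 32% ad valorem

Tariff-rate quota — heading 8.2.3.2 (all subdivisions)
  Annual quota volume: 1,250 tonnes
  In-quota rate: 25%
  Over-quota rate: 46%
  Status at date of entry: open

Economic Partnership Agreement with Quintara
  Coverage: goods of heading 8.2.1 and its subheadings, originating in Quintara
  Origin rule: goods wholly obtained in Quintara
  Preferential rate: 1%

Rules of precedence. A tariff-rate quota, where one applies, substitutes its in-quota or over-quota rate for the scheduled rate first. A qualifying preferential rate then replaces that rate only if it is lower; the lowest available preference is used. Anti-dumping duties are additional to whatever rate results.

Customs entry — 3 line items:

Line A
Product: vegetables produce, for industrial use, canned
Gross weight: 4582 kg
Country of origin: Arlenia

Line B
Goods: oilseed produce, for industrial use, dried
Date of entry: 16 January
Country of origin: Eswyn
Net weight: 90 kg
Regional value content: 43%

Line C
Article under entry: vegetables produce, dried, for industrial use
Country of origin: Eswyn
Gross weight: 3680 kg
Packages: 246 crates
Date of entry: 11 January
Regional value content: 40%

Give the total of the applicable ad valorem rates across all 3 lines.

80%

Line A: vegetables → 8.2; canned → 8.2.2; for industrial use → 8.2.2.1. Scheduled 31%. No special measure applies. → 31%.
Line B: oilseed → 8.1; dried → 8.1.2; for industrial use → 8.1.2.2. Scheduled 22%. Eswyn agreement on 8.2.1: 8.1.2.2 not covered; Eswyn agreement on 8.2.2.1: 8.1.2.2 not covered. → 22%.
Line C: vegetables → 8.2; dried → 8.2.1; for industrial use → 8.2.1.2. Scheduled 27%. Eswyn agreement on 8.2.1: RVC < 55%; Eswyn agreement on 8.2.2.1: 8.2.1.2 not covered. → 27%.
Sum: 31% + 22% + 27% = 80%.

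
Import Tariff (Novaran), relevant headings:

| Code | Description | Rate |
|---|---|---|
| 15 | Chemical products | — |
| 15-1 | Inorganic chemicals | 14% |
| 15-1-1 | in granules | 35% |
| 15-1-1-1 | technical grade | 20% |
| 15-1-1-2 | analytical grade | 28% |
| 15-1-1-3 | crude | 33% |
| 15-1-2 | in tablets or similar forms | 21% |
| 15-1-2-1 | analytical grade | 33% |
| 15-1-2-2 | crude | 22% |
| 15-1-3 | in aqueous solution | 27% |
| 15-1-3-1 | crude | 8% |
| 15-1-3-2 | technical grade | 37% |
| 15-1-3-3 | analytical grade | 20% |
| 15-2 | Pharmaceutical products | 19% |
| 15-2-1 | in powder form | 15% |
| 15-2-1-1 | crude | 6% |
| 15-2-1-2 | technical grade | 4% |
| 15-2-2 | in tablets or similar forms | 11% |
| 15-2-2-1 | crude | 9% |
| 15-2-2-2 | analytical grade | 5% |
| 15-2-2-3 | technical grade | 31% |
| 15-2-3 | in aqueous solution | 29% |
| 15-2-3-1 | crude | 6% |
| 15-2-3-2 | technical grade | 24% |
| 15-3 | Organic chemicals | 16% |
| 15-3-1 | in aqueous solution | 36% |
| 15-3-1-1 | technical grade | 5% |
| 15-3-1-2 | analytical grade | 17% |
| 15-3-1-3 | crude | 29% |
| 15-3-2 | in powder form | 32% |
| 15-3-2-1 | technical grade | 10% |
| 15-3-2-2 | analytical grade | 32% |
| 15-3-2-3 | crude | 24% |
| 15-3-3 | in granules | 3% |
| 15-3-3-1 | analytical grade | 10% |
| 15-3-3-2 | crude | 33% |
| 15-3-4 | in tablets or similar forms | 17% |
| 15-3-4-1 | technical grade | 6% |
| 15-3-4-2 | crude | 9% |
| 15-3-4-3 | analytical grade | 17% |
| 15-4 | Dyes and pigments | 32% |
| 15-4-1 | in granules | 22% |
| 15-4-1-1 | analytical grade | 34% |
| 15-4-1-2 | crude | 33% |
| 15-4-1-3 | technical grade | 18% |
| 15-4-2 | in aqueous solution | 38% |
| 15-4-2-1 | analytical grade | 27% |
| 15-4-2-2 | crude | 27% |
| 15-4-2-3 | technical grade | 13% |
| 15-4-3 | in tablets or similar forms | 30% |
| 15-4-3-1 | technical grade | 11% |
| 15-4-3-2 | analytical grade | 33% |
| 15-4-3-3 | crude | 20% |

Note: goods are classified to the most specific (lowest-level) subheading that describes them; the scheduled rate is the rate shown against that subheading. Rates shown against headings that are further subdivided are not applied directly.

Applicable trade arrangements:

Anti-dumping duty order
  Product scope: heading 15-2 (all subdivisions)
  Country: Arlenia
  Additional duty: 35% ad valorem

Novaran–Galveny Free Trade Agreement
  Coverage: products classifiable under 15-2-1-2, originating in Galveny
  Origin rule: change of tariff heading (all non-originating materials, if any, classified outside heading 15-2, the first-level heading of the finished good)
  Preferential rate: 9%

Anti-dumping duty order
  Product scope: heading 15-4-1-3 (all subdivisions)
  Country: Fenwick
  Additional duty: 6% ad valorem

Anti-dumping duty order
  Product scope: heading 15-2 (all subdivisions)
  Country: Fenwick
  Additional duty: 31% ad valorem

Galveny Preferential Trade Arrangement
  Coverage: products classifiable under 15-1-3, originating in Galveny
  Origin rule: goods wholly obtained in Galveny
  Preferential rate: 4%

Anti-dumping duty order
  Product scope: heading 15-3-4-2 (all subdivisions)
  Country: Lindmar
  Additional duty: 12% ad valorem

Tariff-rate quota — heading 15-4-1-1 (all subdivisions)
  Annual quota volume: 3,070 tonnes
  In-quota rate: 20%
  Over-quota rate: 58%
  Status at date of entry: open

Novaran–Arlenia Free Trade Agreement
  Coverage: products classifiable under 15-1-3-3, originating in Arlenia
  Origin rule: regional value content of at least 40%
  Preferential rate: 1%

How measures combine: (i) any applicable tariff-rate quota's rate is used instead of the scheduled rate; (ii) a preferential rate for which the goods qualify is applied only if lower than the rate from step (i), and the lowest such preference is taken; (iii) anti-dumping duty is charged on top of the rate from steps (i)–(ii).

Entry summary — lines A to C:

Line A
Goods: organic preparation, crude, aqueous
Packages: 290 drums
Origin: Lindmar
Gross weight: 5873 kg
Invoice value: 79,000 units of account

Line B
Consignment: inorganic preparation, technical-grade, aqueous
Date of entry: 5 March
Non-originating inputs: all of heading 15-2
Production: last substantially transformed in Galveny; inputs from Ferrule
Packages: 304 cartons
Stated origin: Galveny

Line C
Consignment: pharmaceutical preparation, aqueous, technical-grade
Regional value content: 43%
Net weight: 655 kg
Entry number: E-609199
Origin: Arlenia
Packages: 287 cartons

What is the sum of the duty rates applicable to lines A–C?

125%

Line A: organic → 15-3; aqueous → 15-3-1; crude → 15-3-1-3. Scheduled 29%. No special measure applies. → 29%.
Line B: inorganic → 15-1; aqueous → 15-1-3; technical-grade → 15-1-3-2. Scheduled 37%. Galveny agreement on 15-2-1-2: 15-1-3-2 not covered; Galveny agreement on 15-1-3: not wholly obtained. → 37%.
Line C: pharmaceutical → 15-2; aqueous → 15-2-3; technical-grade → 15-2-3-2. Scheduled 24%. Arlenia agreement on 15-1-3-3: 15-2-3-2 not covered; anti-dumping (Arlenia, 15-2): +35%; total 24% + 35% = 59%. → 59%.
Sum: 29% + 37% + 59% = 125%.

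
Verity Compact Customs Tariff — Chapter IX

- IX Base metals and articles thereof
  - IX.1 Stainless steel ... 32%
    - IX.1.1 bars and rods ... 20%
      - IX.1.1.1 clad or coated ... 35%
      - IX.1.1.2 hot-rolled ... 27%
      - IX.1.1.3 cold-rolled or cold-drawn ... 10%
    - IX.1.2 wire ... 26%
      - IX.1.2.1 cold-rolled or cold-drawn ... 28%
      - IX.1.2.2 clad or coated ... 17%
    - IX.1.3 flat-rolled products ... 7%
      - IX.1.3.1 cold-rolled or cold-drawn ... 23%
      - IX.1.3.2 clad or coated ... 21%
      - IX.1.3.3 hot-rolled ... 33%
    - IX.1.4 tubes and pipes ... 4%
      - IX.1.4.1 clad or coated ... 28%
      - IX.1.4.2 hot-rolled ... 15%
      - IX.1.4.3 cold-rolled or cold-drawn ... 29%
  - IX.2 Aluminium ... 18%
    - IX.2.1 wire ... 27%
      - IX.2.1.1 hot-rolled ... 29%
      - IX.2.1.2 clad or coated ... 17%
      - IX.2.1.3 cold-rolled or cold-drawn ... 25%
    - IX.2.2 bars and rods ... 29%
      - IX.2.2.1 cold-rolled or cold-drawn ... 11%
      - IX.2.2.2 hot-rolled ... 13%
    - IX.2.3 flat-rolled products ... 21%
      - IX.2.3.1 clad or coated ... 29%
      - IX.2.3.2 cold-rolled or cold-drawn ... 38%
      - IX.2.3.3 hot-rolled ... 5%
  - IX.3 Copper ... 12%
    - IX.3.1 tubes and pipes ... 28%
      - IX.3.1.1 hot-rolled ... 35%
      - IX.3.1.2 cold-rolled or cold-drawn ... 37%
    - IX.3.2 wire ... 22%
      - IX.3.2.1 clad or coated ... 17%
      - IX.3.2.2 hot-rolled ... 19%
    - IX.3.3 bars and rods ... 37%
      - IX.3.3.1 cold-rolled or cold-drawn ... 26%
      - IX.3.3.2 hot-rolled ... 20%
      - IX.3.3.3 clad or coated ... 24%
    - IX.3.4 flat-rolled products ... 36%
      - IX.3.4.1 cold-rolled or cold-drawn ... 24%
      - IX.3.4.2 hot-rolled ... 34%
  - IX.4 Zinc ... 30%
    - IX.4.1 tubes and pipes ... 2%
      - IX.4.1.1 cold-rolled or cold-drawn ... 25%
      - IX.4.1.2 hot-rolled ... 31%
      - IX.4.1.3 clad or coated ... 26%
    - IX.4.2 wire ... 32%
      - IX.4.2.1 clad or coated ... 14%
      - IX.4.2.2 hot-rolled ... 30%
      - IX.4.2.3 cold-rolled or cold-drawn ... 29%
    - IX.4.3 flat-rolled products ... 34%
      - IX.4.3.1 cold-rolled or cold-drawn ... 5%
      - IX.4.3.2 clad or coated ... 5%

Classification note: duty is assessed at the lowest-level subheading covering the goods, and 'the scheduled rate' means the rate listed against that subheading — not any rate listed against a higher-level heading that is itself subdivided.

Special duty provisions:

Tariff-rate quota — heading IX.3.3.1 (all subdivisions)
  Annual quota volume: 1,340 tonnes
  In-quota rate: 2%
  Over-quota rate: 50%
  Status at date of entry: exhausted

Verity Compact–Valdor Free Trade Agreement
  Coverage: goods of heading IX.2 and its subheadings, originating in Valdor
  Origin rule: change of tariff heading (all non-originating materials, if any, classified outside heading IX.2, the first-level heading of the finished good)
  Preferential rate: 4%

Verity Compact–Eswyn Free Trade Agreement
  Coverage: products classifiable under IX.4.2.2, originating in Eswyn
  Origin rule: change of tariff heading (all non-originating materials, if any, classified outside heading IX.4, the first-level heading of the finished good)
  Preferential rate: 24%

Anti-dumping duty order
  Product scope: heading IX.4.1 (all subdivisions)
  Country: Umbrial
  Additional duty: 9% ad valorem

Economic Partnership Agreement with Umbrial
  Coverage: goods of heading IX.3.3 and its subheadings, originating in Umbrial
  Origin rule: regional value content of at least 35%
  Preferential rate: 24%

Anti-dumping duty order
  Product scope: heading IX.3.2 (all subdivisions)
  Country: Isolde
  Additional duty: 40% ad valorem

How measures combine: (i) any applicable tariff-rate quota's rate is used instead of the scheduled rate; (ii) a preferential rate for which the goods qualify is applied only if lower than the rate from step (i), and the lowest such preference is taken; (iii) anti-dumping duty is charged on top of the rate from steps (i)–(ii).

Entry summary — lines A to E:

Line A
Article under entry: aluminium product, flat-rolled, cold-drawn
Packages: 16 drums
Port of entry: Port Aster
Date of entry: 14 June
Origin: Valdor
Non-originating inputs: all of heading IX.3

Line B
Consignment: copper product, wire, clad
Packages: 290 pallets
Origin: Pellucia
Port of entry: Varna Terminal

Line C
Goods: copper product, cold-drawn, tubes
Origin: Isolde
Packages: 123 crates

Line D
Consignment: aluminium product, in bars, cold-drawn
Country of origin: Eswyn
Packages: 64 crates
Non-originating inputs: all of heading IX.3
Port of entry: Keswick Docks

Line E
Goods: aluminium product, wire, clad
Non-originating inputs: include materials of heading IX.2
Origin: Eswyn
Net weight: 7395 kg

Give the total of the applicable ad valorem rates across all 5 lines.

86%

Line A: aluminium → IX.2; flat-rolled → IX.2.3; cold-drawn → IX.2.3.2. Scheduled 38%. Valdor agreement on IX.2: CTH met → 4% available; preferential 4%. → 4%.
Line B: copper → IX.3; wire → IX.3.2; clad → IX.3.2.1. Scheduled 17%. No special measure applies. → 17%.
Line C: copper → IX.3; tubes → IX.3.1; cold-drawn → IX.3.1.2. Scheduled 37%. No special measure applies. → 37%.
Line D: aluminium → IX.2; in bars → IX.2.2; cold-drawn → IX.2.2.1. Scheduled 11%. Eswyn agreement on IX.4.2.2: IX.2.2.1 not covered. → 11%.
Line E: aluminium → IX.2; wire → IX.2.1; clad → IX.2.1.2. Scheduled 17%. Eswyn agreement on IX.4.2.2: IX.2.1.2 not covered. → 17%.
Sum: 4% + 17% + 37% + 11% + 17% = 86%.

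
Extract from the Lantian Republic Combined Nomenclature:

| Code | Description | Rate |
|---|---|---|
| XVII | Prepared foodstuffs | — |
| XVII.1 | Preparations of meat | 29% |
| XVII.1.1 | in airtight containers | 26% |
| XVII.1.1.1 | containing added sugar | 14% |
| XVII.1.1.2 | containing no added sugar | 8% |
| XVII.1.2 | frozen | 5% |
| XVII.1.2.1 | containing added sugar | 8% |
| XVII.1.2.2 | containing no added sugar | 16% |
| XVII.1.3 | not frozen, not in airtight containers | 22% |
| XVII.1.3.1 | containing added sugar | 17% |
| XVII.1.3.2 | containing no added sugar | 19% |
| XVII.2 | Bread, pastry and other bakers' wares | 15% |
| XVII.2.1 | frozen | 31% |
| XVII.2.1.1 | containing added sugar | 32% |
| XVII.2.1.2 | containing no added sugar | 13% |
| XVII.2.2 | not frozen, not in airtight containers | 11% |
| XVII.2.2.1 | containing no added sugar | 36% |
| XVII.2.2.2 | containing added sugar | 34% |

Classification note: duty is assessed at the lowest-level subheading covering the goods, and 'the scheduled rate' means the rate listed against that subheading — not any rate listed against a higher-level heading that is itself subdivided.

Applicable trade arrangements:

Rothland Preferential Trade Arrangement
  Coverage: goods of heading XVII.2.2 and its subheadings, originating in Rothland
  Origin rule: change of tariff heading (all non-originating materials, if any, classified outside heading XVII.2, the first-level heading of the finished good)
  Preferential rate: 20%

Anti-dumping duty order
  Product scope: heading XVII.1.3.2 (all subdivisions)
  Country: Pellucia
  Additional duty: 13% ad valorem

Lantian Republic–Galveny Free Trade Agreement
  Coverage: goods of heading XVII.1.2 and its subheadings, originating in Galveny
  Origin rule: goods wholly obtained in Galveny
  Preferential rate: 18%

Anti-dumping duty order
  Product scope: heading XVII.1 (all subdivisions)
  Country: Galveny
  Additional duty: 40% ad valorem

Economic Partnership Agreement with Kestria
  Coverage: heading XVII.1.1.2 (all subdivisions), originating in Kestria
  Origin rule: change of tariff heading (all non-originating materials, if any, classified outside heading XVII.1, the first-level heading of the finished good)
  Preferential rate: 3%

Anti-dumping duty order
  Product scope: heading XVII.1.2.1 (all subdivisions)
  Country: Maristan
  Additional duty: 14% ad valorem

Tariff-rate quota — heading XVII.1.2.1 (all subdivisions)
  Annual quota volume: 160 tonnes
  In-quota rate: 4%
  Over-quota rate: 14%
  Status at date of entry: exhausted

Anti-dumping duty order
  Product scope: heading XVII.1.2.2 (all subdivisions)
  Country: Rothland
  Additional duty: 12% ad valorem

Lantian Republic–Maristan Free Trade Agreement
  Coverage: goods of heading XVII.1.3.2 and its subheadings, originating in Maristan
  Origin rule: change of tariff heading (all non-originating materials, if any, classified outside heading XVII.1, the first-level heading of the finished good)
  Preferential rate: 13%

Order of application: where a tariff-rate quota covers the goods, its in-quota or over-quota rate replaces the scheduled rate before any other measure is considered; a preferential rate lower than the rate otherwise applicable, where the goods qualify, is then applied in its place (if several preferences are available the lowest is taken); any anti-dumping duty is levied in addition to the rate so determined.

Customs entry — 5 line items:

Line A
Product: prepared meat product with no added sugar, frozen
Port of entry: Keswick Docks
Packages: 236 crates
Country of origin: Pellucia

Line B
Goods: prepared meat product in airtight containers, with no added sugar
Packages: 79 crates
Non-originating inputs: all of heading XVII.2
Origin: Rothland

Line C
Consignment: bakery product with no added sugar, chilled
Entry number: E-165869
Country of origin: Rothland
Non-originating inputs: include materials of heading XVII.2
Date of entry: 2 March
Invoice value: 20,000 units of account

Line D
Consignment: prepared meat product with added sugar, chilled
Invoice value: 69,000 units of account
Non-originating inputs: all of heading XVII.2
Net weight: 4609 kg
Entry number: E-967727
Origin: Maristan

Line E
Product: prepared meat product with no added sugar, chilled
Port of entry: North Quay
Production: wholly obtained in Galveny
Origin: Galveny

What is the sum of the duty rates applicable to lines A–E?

Line A: prepared meat product → XVII.1; frozen → XVII.1.2; with no added sugar → XVII.1.2.2. Scheduled 16%. No special measure applies. → 16%.
Line B: prepared meat product → XVII.1; in airtight containers → XVII.1.1; with no added sugar → XVII.1.1.2. Scheduled 8%. Rothland agreement on XVII.2.2: XVII.1.1.2 not covered. → 8%.
Line C: bakery product → XVII.2; chilled → XVII.2.2; with no added sugar → XVII.2.2.1. Scheduled 36%. Rothland agreement on XVII.2.2: CTH not met. → 36%.
Line D: prepared meat product → XVII.1; chilled → XVII.1.3; with added sugar → XVII.1.3.1. Scheduled 17%. Maristan agreement on XVII.1.3.2: XVII.1.3.1 not covered. → 17%.
Line E: prepared meat product → XVII.1; chilled → XVII.1.3; with no added sugar → XVII.1.3.2. Scheduled 19%. Galveny agreement on XVII.1.2: XVII.1.3.2 not covered; anti-dumping (Galveny, XVII.1): +40%; total 19% + 40% = 59%. → 59%.
Sum: 16% + 8% + 36% + 17% + 59% = 136%.

136%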